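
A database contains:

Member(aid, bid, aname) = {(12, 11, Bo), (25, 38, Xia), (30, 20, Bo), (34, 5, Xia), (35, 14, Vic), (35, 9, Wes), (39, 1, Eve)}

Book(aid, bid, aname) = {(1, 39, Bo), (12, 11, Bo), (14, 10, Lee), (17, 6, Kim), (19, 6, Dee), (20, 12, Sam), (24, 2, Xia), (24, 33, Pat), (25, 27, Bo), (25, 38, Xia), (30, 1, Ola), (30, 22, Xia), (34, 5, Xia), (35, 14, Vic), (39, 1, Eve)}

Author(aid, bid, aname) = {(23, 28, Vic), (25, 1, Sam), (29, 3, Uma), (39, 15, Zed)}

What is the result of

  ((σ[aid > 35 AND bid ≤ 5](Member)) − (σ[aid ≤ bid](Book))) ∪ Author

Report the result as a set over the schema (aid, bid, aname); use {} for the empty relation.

σ[aid > 35 AND bid ≤ 5]: keep tuples satisfying aid > 35 AND bid ≤ 5 → {(39, 1, Eve)}
σ[aid ≤ bid]: keep tuples satisfying aid ≤ bid → {(1, 39, Bo), (24, 33, Pat), (25, 27, Bo), (25, 38, Xia)}
Difference: {(39, 1, Eve)} with {(1, 39, Bo), (24, 33, Pat), (25, 27, Bo), (25, 38, Xia)} → {(39, 1, Eve)}
Union: {(39, 1, Eve)} with {(23, 28, Vic), (25, 1, Sam), (29, 3, Uma), (39, 15, Zed)} → {(23, 28, Vic), (25, 1, Sam), (29, 3, Uma), (39, 1, Eve), (39, 15, Zed)}

{(23, 28, Vic), (25, 1, Sam), (29, 3, Uma), (39, 1, Eve), (39, 15, Zed)}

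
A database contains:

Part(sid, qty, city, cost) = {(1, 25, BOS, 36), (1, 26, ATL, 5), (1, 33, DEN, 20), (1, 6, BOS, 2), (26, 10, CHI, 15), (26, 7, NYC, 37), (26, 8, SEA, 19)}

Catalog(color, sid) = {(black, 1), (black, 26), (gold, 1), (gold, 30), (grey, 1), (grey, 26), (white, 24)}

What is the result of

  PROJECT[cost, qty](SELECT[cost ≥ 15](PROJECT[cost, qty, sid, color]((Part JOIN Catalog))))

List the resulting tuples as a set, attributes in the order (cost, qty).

{(15, 10), (19, 8), (20, 33), (36, 25), (37, 7)}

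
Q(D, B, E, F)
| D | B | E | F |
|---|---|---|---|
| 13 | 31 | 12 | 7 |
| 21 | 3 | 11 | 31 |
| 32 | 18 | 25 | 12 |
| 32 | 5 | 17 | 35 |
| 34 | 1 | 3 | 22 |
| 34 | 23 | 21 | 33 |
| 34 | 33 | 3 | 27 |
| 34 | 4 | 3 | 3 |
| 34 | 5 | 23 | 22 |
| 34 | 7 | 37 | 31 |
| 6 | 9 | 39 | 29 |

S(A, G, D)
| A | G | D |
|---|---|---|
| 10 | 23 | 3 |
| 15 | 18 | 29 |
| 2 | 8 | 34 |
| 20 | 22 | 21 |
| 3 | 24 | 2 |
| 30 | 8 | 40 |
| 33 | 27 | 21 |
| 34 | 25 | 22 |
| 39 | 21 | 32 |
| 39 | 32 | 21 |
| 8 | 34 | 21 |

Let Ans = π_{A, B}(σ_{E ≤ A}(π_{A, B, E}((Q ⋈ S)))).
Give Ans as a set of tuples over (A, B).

Joining Q and S on D yields {(21, 3, 11, 31, 20, 22), (21, 3, 11, 31, 33, 27), (21, 3, 11, 31, 39, 32), (21, 3, 11, 31, 8, 34), (32, 18, 25, 12, 39, 21), (32, 5, 17, 35, 39, 21), (34, 1, 3, 22, 2, 8), (34, 23, 21, 33, 2, 8), (34, 33, 3, 27, 2, 8), (34, 4, 3, 3, 2, 8), (34, 5, 23, 22, 2, 8), (34, 7, 37, 31, 2, 8)}.
π[A, B, E]: project onto (A, B, E) → {(2, 1, 3), (2, 23, 21), (2, 33, 3), (2, 4, 3), (2, 5, 23), (2, 7, 37), (20, 3, 11), (33, 3, 11), (39, 18, 25), (39, 3, 11), (39, 5, 17), (8, 3, 11)}
Selection E ≤ A: {(20, 3, 11), (33, 3, 11), (39, 18, 25), (39, 3, 11), (39, 5, 17)}
π[A, B]: project onto (A, B) → {(20, 3), (33, 3), (39, 18), (39, 3), (39, 5)}

{(20, 3), (33, 3), (39, 18), (39, 3), (39, 5)}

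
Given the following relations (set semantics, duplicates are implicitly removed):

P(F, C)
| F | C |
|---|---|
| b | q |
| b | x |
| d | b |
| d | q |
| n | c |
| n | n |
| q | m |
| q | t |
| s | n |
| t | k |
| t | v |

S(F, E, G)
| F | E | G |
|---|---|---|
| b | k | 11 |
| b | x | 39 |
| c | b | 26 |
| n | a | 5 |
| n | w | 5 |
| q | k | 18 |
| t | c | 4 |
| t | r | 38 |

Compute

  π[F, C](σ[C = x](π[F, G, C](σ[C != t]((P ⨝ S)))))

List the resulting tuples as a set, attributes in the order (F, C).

Joining P and S on F yields {(b, q, k, 11), (b, q, x, 39), (b, x, k, 11), (b, x, x, 39), (n, c, a, 5), (n, c, w, 5), (n, n, a, 5), (n, n, w, 5), (q, m, k, 18), (q, t, k, 18), (t, k, c, 4), (t, k, r, 38), (t, v, c, 4), (t, v, r, 38)}.
σ[C != t]: keep tuples satisfying C != t → {(b, q, k, 11), (b, q, x, 39), (b, x, k, 11), (b, x, x, 39), (n, c, a, 5), (n, c, w, 5), (n, n, a, 5), (n, n, w, 5), (q, m, k, 18), (t, k, c, 4), (t, k, r, 38), (t, v, c, 4), (t, v, r, 38)}
π[F, G, C]: project onto (F, G, C) (2 duplicate(s) eliminated) → {(b, 11, q), (b, 11, x), (b, 39, q), (b, 39, x), (n, 5, c), (n, 5, n), (q, 18, m), (t, 38, k), (t, 38, v), (t, 4, k), (t, 4, v)}
σ[C = x]: keep tuples satisfying C = x → {(b, 11, x), (b, 39, x)}
π[F, C]: project onto (F, C) (1 duplicate(s) eliminated) → {(b, x)}

{(b, x)}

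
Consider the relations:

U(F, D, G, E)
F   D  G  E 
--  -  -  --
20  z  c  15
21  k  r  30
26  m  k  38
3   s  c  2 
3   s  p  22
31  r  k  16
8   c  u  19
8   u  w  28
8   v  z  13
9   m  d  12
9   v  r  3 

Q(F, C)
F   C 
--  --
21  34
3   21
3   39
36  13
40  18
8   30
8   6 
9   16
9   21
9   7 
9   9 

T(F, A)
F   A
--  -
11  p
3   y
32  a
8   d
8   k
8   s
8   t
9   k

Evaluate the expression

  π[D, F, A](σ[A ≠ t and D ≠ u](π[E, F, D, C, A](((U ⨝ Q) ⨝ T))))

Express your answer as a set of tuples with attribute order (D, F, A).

U ⋈ Q (natural join on F): {(21, k, r, 30, 34), (3, s, c, 2, 21), (3, s, c, 2, 39), (3, s, p, 22, 21), (3, s, p, 22, 39), (8, c, u, 19, 30), (8, c, u, 19, 6), (8, u, w, 28, 30), (8, u, w, 28, 6), (8, v, z, 13, 30), (8, v, z, 13, 6), (9, m, d, 12, 16), (9, m, d, 12, 21), (9, m, d, 12, 7), (9, m, d, 12, 9), (9, v, r, 3, 16), (9, v, r, 3, 21), (9, v, r, 3, 7), (9, v, r, 3, 9)}
(U ⨝ Q) ⋈ T (natural join on F): {(3, s, c, 2, 21, y), (3, s, c, 2, 39, y), (3, s, p, 22, 21, y), (3, s, p, 22, 39, y), (8, c, u, 19, 30, d), (8, c, u, 19, 30, k), (8, c, u, 19, 30, s), (8, c, u, 19, 30, t), (8, c, u, 19, 6, d), (8, c, u, 19, 6, k), (8, c, u, 19, 6, s), (8, c, u, 19, 6, t), (8, u, w, 28, 30, d), (8, u, w, 28, 30, k), (8, u, w, 28, 30, s), (8, u, w, 28, 30, t), (8, u, w, 28, 6, d), (8, u, w, 28, 6, k), (8, u, w, 28, 6, s), (8, u, w, 28, 6, t), (8, v, z, 13, 30, d), (8, v, z, 13, 30, k), (8, v, z, 13, 30, s), (8, v, z, 13, 30, t), (8, v, z, 13, 6, d), (8, v, z, 13, 6, k), (8, v, z, 13, 6, s), (8, v, z, 13, 6, t), (9, m, d, 12, 16, k), (9, m, d, 12, 21, k), (9, m, d, 12, 7, k), (9, m, d, 12, 9, k), (9, v, r, 3, 16, k), (9, v, r, 3, 21, k), (9, v, r, 3, 7, k), (9, v, r, 3, 9, k)}
Keep only column(s) E, F, D, C, A: {(12, 9, m, 16, k), (12, 9, m, 21, k), (12, 9, m, 7, k), (12, 9, m, 9, k), (13, 8, v, 30, d), (13, 8, v, 30, k), (13, 8, v, 30, s), (13, 8, v, 30, t), (13, 8, v, 6, d), (13, 8, v, 6, k), (13, 8, v, 6, s), (13, 8, v, 6, t), (19, 8, c, 30, d), (19, 8, c, 30, k), (19, 8, c, 30, s), (19, 8, c, 30, t), (19, 8, c, 6, d), (19, 8, c, 6, k), (19, 8, c, 6, s), (19, 8, c, 6, t), (2, 3, s, 21, y), (2, 3, s, 39, y), (22, 3, s, 21, y), (22, 3, s, 39, y), (28, 8, u, 30, d), (28, 8, u, 30, k), (28, 8, u, 30, s), (28, 8, u, 30, t), (28, 8, u, 6, d), (28, 8, u, 6, k), (28, 8, u, 6, s), (28, 8, u, 6, t), (3, 9, v, 16, k), (3, 9, v, 21, k), (3, 9, v, 7, k), (3, 9, v, 9, k)}
Filtering on A ≠ t and D ≠ u leaves {(12, 9, m, 16, k), (12, 9, m, 21, k), (12, 9, m, 7, k), (12, 9, m, 9, k), (13, 8, v, 30, d), (13, 8, v, 30, k), (13, 8, v, 30, s), (13, 8, v, 6, d), (13, 8, v, 6, k), (13, 8, v, 6, s), (19, 8, c, 30, d), (19, 8, c, 30, k), (19, 8, c, 30, s), (19, 8, c, 6, d), (19, 8, c, 6, k), (19, 8, c, 6, s), (2, 3, s, 21, y), (2, 3, s, 39, y), (22, 3, s, 21, y), (22, 3, s, 39, y), (3, 9, v, 16, k), (3, 9, v, 21, k), (3, 9, v, 7, k), (3, 9, v, 9, k)}.
Keep only column(s) D, F, A (15 duplicate(s) eliminated): {(c, 8, d), (c, 8, k), (c, 8, s), (m, 9, k), (s, 3, y), (v, 8, d), (v, 8, k), (v, 8, s), (v, 9, k)}

{(c, 8, d), (c, 8, k), (c, 8, s), (m, 9, k), (s, 3, y), (v, 8, d), (v, 8, k), (v, 8, s), (v, 9, k)}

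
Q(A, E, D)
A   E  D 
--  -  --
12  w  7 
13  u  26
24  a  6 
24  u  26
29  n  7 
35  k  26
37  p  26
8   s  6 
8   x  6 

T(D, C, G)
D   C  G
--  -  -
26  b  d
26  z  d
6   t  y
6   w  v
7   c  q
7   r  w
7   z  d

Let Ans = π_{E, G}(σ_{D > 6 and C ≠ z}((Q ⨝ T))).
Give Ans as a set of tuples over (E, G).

{(k, d), (n, q), (n, w), (p, d), (u, d), (w, q), (w, w)}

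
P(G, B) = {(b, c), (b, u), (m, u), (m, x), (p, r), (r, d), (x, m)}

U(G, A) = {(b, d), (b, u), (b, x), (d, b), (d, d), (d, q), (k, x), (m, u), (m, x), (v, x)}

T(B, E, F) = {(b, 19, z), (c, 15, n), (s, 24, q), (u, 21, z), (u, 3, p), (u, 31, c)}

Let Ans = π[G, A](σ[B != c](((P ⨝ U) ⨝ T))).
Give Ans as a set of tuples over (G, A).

{(b, d), (b, u), (b, x), (m, u), (m, x)}

Natural join on G: {(b, c, d), (b, c, u), (b, c, x), (b, u, d), (b, u, u), (b, u, x), (m, u, u), (m, u, x), (m, x, u), (m, x, x)}
Natural join on B: {(b, c, d, 15, n), (b, c, u, 15, n), (b, c, x, 15, n), (b, u, d, 21, z), (b, u, d, 3, p), (b, u, d, 31, c), (b, u, u, 21, z), (b, u, u, 3, p), (b, u, u, 31, c), (b, u, x, 21, z), (b, u, x, 3, p), (b, u, x, 31, c), (m, u, u, 21, z), (m, u, u, 3, p), (m, u, u, 31, c), (m, u, x, 21, z), (m, u, x, 3, p), (m, u, x, 31, c)}
Selection B != c: {(b, u, d, 21, z), (b, u, d, 3, p), (b, u, d, 31, c), (b, u, u, 21, z), (b, u, u, 3, p), (b, u, u, 31, c), (b, u, x, 21, z), (b, u, x, 3, p), (b, u, x, 31, c), (m, u, u, 21, z), (m, u, u, 3, p), (m, u, u, 31, c), (m, u, x, 21, z), (m, u, x, 3, p), (m, u, x, 31, c)}
Keep only column(s) G, A (10 duplicate(s) eliminated): {(b, d), (b, u), (b, x), (m, u), (m, x)}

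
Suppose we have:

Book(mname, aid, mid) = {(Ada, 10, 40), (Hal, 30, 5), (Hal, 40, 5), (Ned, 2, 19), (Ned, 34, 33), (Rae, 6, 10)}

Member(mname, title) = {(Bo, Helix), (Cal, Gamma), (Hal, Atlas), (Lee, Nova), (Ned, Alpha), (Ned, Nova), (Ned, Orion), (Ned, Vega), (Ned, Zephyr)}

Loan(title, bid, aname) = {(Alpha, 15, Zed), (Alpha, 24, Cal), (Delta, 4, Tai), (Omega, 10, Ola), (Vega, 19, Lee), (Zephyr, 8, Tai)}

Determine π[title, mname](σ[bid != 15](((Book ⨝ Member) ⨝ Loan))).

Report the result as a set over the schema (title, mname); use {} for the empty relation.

Book ⋈ Member (natural join on mname): {(Hal, 30, 5, Atlas), (Hal, 40, 5, Atlas), (Ned, 2, 19, Alpha), (Ned, 2, 19, Nova), (Ned, 2, 19, Orion), (Ned, 2, 19, Vega), (Ned, 2, 19, Zephyr), (Ned, 34, 33, Alpha), (Ned, 34, 33, Nova), (Ned, 34, 33, Orion), (Ned, 34, 33, Vega), (Ned, 34, 33, Zephyr)}
(Book ⨝ Member) ⋈ Loan (natural join on title): {(Ned, 2, 19, Alpha, 15, Zed), (Ned, 2, 19, Alpha, 24, Cal), (Ned, 2, 19, Vega, 19, Lee), (Ned, 2, 19, Zephyr, 8, Tai), (Ned, 34, 33, Alpha, 15, Zed), (Ned, 34, 33, Alpha, 24, Cal), (Ned, 34, 33, Vega, 19, Lee), (Ned, 34, 33, Zephyr, 8, Tai)}
Filtering on bid != 15 leaves {(Ned, 2, 19, Alpha, 24, Cal), (Ned, 2, 19, Vega, 19, Lee), (Ned, 2, 19, Zephyr, 8, Tai), (Ned, 34, 33, Alpha, 24, Cal), (Ned, 34, 33, Vega, 19, Lee), (Ned, 34, 33, Zephyr, 8, Tai)}.
π[title, mname]: project onto (title, mname) (3 duplicate(s) eliminated) → {(Alpha, Ned), (Vega, Ned), (Zephyr, Ned)}

{(Alpha, Ned), (Vega, Ned), (Zephyr, Ned)}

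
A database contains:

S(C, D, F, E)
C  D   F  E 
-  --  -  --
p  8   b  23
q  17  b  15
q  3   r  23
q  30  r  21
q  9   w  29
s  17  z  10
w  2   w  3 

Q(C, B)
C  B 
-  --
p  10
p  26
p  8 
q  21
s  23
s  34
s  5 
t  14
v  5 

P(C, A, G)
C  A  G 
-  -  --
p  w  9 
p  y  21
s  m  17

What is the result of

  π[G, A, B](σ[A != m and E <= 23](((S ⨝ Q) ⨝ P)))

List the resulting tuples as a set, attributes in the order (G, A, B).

{(21, y, 10), (21, y, 26), (21, y, 8), (9, w, 10), (9, w, 26), (9, w, 8)}

Joining S and Q on C yields {(p, 8, b, 23, 10), (p, 8, b, 23, 26), (p, 8, b, 23, 8), (q, 17, b, 15, 21), (q, 3, r, 23, 21), (q, 30, r, 21, 21), (q, 9, w, 29, 21), (s, 17, z, 10, 23), (s, 17, z, 10, 34), (s, 17, z, 10, 5)}.
Joining (S ⨝ Q) and P on C yields {(p, 8, b, 23, 10, w, 9), (p, 8, b, 23, 10, y, 21), (p, 8, b, 23, 26, w, 9), (p, 8, b, 23, 26, y, 21), (p, 8, b, 23, 8, w, 9), (p, 8, b, 23, 8, y, 21), (s, 17, z, 10, 23, m, 17), (s, 17, z, 10, 34, m, 17), (s, 17, z, 10, 5, m, 17)}.
σ[A != m and E <= 23]: keep tuples satisfying A != m and E <= 23 → {(p, 8, b, 23, 10, w, 9), (p, 8, b, 23, 10, y, 21), (p, 8, b, 23, 26, w, 9), (p, 8, b, 23, 26, y, 21), (p, 8, b, 23, 8, w, 9), (p, 8, b, 23, 8, y, 21)}
π[G, A, B]: project onto (G, A, B) → {(21, y, 10), (21, y, 26), (21, y, 8), (9, w, 10), (9, w, 26), (9, w, 8)}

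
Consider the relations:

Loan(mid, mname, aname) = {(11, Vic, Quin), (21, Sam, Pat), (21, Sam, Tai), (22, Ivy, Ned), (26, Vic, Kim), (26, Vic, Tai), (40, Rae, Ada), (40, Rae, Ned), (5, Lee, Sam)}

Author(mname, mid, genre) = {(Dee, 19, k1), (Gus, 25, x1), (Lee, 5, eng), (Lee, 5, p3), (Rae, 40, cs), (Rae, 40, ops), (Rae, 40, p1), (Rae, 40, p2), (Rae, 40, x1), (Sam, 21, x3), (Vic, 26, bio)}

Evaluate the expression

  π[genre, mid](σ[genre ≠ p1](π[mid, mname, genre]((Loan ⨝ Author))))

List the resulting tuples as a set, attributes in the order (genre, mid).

{(bio, 26), (cs, 40), (eng, 5), (ops, 40), (p2, 40), (p3, 5), (x1, 40), (x3, 21)}

Joining Loan and Author on mid, mname yields {(21, Sam, Pat, x3), (21, Sam, Tai, x3), (26, Vic, Kim, bio), (26, Vic, Tai, bio), (40, Rae, Ada, cs), (40, Rae, Ada, ops), (40, Rae, Ada, p1), (40, Rae, Ada, p2), (40, Rae, Ada, x1), (40, Rae, Ned, cs), (40, Rae, Ned, ops), (40, Rae, Ned, p1), (40, Rae, Ned, p2), (40, Rae, Ned, x1), (5, Lee, Sam, eng), (5, Lee, Sam, p3)}.
π_{mid, mname, genre} gives {(21, Sam, x3), (26, Vic, bio), (40, Rae, cs), (40, Rae, ops), (40, Rae, p1), (40, Rae, p2), (40, Rae, x1), (5, Lee, eng), (5, Lee, p3)} (7 duplicate(s) eliminated).
Filtering on genre ≠ p1 leaves {(21, Sam, x3), (26, Vic, bio), (40, Rae, cs), (40, Rae, ops), (40, Rae, p2), (40, Rae, x1), (5, Lee, eng), (5, Lee, p3)}.
π_{genre, mid} gives {(bio, 26), (cs, 40), (eng, 5), (ops, 40), (p2, 40), (p3, 5), (x1, 40), (x3, 21)}.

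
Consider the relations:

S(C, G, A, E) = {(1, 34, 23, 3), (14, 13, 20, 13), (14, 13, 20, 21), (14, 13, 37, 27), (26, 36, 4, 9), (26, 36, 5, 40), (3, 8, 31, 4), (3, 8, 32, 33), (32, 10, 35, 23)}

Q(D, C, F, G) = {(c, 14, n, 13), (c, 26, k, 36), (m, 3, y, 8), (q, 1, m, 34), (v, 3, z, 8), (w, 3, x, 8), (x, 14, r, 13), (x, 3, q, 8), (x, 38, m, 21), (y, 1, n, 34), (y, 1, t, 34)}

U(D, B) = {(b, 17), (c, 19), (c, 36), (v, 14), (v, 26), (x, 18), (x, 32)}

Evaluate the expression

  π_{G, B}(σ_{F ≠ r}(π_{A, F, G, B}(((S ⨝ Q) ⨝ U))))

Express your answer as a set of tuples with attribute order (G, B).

Joining S and Q on C, G yields {(1, 34, 23, 3, q, m), (1, 34, 23, 3, y, n), (1, 34, 23, 3, y, t), (14, 13, 20, 13, c, n), (14, 13, 20, 13, x, r), (14, 13, 20, 21, c, n), (14, 13, 20, 21, x, r), (14, 13, 37, 27, c, n), (14, 13, 37, 27, x, r), (26, 36, 4, 9, c, k), (26, 36, 5, 40, c, k), (3, 8, 31, 4, m, y), (3, 8, 31, 4, v, z), (3, 8, 31, 4, w, x), (3, 8, 31, 4, x, q), (3, 8, 32, 33, m, y), (3, 8, 32, 33, v, z), (3, 8, 32, 33, w, x), (3, 8, 32, 33, x, q)}.
Joining (S ⨝ Q) and U on D yields {(14, 13, 20, 13, c, n, 19), (14, 13, 20, 13, c, n, 36), (14, 13, 20, 13, x, r, 18), (14, 13, 20, 13, x, r, 32), (14, 13, 20, 21, c, n, 19), (14, 13, 20, 21, c, n, 36), (14, 13, 20, 21, x, r, 18), (14, 13, 20, 21, x, r, 32), (14, 13, 37, 27, c, n, 19), (14, 13, 37, 27, c, n, 36), (14, 13, 37, 27, x, r, 18), (14, 13, 37, 27, x, r, 32), (26, 36, 4, 9, c, k, 19), (26, 36, 4, 9, c, k, 36), (26, 36, 5, 40, c, k, 19), (26, 36, 5, 40, c, k, 36), (3, 8, 31, 4, v, z, 14), (3, 8, 31, 4, v, z, 26), (3, 8, 31, 4, x, q, 18), (3, 8, 31, 4, x, q, 32), (3, 8, 32, 33, v, z, 14), (3, 8, 32, 33, v, z, 26), (3, 8, 32, 33, x, q, 18), (3, 8, 32, 33, x, q, 32)}.
Keep only column(s) A, F, G, B (4 duplicate(s) eliminated): {(20, n, 13, 19), (20, n, 13, 36), (20, r, 13, 18), (20, r, 13, 32), (31, q, 8, 18), (31, q, 8, 32), (31, z, 8, 14), (31, z, 8, 26), (32, q, 8, 18), (32, q, 8, 32), (32, z, 8, 14), (32, z, 8, 26), (37, n, 13, 19), (37, n, 13, 36), (37, r, 13, 18), (37, r, 13, 32), (4, k, 36, 19), (4, k, 36, 36), (5, k, 36, 19), (5, k, 36, 36)}
Selection F ≠ r: {(20, n, 13, 19), (20, n, 13, 36), (31, q, 8, 18), (31, q, 8, 32), (31, z, 8, 14), (31, z, 8, 26), (32, q, 8, 18), (32, q, 8, 32), (32, z, 8, 14), (32, z, 8, 26), (37, n, 13, 19), (37, n, 13, 36), (4, k, 36, 19), (4, k, 36, 36), (5, k, 36, 19), (5, k, 36, 36)}
Keep only column(s) G, B (8 duplicate(s) eliminated): {(13, 19), (13, 36), (36, 19), (36, 36), (8, 14), (8, 18), (8, 26), (8, 32)}

{(13, 19), (13, 36), (36, 19), (36, 36), (8, 14), (8, 18), (8, 26), (8, 32)}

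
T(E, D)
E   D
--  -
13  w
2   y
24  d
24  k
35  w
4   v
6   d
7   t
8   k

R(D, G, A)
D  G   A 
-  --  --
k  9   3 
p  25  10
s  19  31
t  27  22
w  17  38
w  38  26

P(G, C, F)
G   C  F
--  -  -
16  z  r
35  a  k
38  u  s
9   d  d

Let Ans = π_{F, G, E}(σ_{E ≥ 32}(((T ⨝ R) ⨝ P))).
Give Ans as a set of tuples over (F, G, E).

{(s, 38, 35)}

Joining T and R on D yields {(13, w, 17, 38), (13, w, 38, 26), (24, k, 9, 3), (35, w, 17, 38), (35, w, 38, 26), (7, t, 27, 22), (8, k, 9, 3)}.
Joining (T ⨝ R) and P on G yields {(13, w, 38, 26, u, s), (24, k, 9, 3, d, d), (35, w, 38, 26, u, s), (8, k, 9, 3, d, d)}.
Apply σ_{E ≥ 32}; surviving tuples: {(35, w, 38, 26, u, s)}
Keep only column(s) F, G, E: {(s, 38, 35)}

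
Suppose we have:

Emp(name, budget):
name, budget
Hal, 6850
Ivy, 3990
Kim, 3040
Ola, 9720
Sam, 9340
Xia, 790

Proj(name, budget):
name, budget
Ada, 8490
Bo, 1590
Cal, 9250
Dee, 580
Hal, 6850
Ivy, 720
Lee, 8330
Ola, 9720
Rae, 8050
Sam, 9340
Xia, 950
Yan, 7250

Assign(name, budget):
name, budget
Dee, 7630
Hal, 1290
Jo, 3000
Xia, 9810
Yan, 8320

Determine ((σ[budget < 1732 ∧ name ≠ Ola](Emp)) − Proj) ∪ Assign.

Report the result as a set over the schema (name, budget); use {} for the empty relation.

{(Dee, 7630), (Hal, 1290), (Jo, 3000), (Xia, 790), (Xia, 9810), (Yan, 8320)}

σ[budget < 1732 ∧ name ≠ Ola]: keep tuples satisfying budget < 1732 ∧ name ≠ Ola → {(Xia, 790)}
Difference: {(Xia, 790)} with {(Ada, 8490), (Bo, 1590), (Cal, 9250), (Dee, 580), (Hal, 6850), (Ivy, 720), (Lee, 8330), (Ola, 9720), (Rae, 8050), (Sam, 9340), (Xia, 950), (Yan, 7250)} → {(Xia, 790)}
Union: {(Xia, 790)} with {(Dee, 7630), (Hal, 1290), (Jo, 3000), (Xia, 9810), (Yan, 8320)} → {(Dee, 7630), (Hal, 1290), (Jo, 3000), (Xia, 790), (Xia, 9810), (Yan, 8320)}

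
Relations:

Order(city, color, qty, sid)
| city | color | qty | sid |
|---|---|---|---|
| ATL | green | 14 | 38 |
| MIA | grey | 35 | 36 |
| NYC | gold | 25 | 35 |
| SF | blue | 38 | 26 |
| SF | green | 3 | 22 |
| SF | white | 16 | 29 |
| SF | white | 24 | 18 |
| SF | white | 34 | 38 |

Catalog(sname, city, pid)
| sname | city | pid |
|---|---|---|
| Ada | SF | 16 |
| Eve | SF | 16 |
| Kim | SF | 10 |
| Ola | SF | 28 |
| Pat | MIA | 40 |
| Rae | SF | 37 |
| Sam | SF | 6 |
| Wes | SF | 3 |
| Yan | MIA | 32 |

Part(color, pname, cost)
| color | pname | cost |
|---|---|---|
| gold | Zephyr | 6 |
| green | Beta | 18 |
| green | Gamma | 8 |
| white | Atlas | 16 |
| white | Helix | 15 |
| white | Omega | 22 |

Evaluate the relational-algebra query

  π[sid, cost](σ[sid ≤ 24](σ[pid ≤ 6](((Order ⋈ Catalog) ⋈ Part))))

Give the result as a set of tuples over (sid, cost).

{(18, 15), (18, 16), (18, 22), (22, 18), (22, 8)}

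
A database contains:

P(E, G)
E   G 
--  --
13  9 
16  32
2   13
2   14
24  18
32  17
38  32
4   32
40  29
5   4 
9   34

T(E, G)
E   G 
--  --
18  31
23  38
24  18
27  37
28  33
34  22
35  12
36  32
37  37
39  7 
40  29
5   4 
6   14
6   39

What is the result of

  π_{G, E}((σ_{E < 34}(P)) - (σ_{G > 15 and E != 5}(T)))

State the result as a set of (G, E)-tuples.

Apply σ_{E < 34}; surviving tuples: {(13, 9), (16, 32), (2, 13), (2, 14), (24, 18), (32, 17), (4, 32), (5, 4), (9, 34)}
Apply σ_{G > 15 and E != 5}; surviving tuples: {(18, 31), (23, 38), (24, 18), (27, 37), (28, 33), (34, 22), (36, 32), (37, 37), (40, 29), (6, 39)}
Set difference of the two operands is {(13, 9), (16, 32), (2, 13), (2, 14), (32, 17), (4, 32), (5, 4), (9, 34)}.
π_{G, E} gives {(13, 2), (14, 2), (17, 32), (32, 16), (32, 4), (34, 9), (4, 5), (9, 13)}.

{(13, 2), (14, 2), (17, 32), (32, 16), (32, 4), (34, 9), (4, 5), (9, 13)}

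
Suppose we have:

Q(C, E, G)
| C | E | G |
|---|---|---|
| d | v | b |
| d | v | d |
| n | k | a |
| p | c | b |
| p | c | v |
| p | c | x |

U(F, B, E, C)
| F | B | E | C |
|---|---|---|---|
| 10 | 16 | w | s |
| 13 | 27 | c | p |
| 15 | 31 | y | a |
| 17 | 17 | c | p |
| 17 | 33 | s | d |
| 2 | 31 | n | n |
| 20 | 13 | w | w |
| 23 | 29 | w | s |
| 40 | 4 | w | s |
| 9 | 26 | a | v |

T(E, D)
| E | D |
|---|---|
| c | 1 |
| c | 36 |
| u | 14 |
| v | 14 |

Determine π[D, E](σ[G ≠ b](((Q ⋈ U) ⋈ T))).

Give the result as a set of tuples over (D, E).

Natural join on C, E: {(p, c, b, 13, 27), (p, c, b, 17, 17), (p, c, v, 13, 27), (p, c, v, 17, 17), (p, c, x, 13, 27), (p, c, x, 17, 17)}
Natural join on E: {(p, c, b, 13, 27, 1), (p, c, b, 13, 27, 36), (p, c, b, 17, 17, 1), (p, c, b, 17, 17, 36), (p, c, v, 13, 27, 1), (p, c, v, 13, 27, 36), (p, c, v, 17, 17, 1), (p, c, v, 17, 17, 36), (p, c, x, 13, 27, 1), (p, c, x, 13, 27, 36), (p, c, x, 17, 17, 1), (p, c, x, 17, 17, 36)}
Filtering on G ≠ b leaves {(p, c, v, 13, 27, 1), (p, c, v, 13, 27, 36), (p, c, v, 17, 17, 1), (p, c, v, 17, 17, 36), (p, c, x, 13, 27, 1), (p, c, x, 13, 27, 36), (p, c, x, 17, 17, 1), (p, c, x, 17, 17, 36)}.
π[D, E]: project onto (D, E) (6 duplicate(s) eliminated) → {(1, c), (36, c)}

{(1, c), (36, c)}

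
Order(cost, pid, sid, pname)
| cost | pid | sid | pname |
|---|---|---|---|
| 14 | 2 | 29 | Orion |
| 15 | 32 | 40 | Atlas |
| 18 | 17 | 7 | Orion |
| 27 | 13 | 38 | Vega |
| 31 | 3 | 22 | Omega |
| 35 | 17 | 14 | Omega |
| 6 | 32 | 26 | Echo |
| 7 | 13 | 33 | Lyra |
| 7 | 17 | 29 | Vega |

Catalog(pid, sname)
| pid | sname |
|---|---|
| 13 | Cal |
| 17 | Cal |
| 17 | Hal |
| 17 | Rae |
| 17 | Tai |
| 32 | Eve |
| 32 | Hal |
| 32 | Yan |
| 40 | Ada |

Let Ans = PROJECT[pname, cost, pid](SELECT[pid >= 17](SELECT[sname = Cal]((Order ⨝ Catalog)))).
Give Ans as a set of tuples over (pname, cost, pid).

{(Omega, 35, 17), (Orion, 18, 17), (Vega, 7, 17)}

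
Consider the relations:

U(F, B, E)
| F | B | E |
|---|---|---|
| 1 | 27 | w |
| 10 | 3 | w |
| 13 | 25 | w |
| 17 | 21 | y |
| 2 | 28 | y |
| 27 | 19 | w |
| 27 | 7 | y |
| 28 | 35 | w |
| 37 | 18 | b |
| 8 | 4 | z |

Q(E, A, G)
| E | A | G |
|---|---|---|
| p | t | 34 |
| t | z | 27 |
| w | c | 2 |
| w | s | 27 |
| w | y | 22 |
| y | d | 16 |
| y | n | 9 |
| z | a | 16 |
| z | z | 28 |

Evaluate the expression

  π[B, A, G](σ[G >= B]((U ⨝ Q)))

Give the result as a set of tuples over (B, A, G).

U ⋈ Q (natural join on E): {(1, 27, w, c, 2), (1, 27, w, s, 27), (1, 27, w, y, 22), (10, 3, w, c, 2), (10, 3, w, s, 27), (10, 3, w, y, 22), (13, 25, w, c, 2), (13, 25, w, s, 27), (13, 25, w, y, 22), (17, 21, y, d, 16), (17, 21, y, n, 9), (2, 28, y, d, 16), (2, 28, y, n, 9), (27, 19, w, c, 2), (27, 19, w, s, 27), (27, 19, w, y, 22), (27, 7, y, d, 16), (27, 7, y, n, 9), (28, 35, w, c, 2), (28, 35, w, s, 27), (28, 35, w, y, 22), (8, 4, z, a, 16), (8, 4, z, z, 28)}
Apply σ_{G >= B}; surviving tuples: {(1, 27, w, s, 27), (10, 3, w, s, 27), (10, 3, w, y, 22), (13, 25, w, s, 27), (27, 19, w, s, 27), (27, 19, w, y, 22), (27, 7, y, d, 16), (27, 7, y, n, 9), (8, 4, z, a, 16), (8, 4, z, z, 28)}
π_{B, A, G} gives {(19, s, 27), (19, y, 22), (25, s, 27), (27, s, 27), (3, s, 27), (3, y, 22), (4, a, 16), (4, z, 28), (7, d, 16), (7, n, 9)}.

{(19, s, 27), (19, y, 22), (25, s, 27), (27, s, 27), (3, s, 27), (3, y, 22), (4, a, 16), (4, z, 28), (7, d, 16), (7, n, 9)}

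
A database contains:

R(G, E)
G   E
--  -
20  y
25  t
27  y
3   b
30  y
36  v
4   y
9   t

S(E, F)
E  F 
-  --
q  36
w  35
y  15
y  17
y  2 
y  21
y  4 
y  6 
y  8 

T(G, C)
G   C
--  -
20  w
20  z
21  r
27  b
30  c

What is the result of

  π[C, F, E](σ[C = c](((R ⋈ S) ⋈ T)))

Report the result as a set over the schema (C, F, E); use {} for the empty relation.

{(c, 15, y), (c, 17, y), (c, 2, y), (c, 21, y), (c, 4, y), (c, 6, y), (c, 8, y)}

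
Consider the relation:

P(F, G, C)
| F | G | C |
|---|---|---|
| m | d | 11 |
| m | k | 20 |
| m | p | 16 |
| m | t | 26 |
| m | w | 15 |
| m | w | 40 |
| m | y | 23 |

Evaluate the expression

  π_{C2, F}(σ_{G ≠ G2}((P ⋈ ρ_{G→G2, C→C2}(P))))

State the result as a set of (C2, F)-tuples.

ρ[G→G2, C→C2]: schema becomes (F, G2, C2); tuples unchanged.
Joining P and ρ_{G→G2, C→C2}(P) on F yields {(m, d, 11, d, 11), (m, d, 11, k, 20), (m, d, 11, p, 16), (m, d, 11, t, 26), (m, d, 11, w, 15), (m, d, 11, w, 40), (m, d, 11, y, 23), (m, k, 20, d, 11), (m, k, 20, k, 20), (m, k, 20, p, 16), (m, k, 20, t, 26), (m, k, 20, w, 15), (m, k, 20, w, 40), (m, k, 20, y, 23), (m, p, 16, d, 11), (m, p, 16, k, 20), (m, p, 16, p, 16), (m, p, 16, t, 26), (m, p, 16, w, 15), (m, p, 16, w, 40), (m, p, 16, y, 23), (m, t, 26, d, 11), (m, t, 26, k, 20), (m, t, 26, p, 16), (m, t, 26, t, 26), (m, t, 26, w, 15), (m, t, 26, w, 40), (m, t, 26, y, 23), (m, w, 15, d, 11), (m, w, 15, k, 20), (m, w, 15, p, 16), (m, w, 15, t, 26), (m, w, 15, w, 15), (m, w, 15, w, 40), (m, w, 15, y, 23), (m, w, 40, d, 11), (m, w, 40, k, 20), (m, w, 40, p, 16), (m, w, 40, t, 26), (m, w, 40, w, 15), (m, w, 40, w, 40), (m, w, 40, y, 23), (m, y, 23, d, 11), (m, y, 23, k, 20), (m, y, 23, p, 16), (m, y, 23, t, 26), (m, y, 23, w, 15), (m, y, 23, w, 40), (m, y, 23, y, 23)}.
Selection G ≠ G2: {(m, d, 11, k, 20), (m, d, 11, p, 16), (m, d, 11, t, 26), (m, d, 11, w, 15), (m, d, 11, w, 40), (m, d, 11, y, 23), (m, k, 20, d, 11), (m, k, 20, p, 16), (m, k, 20, t, 26), (m, k, 20, w, 15), (m, k, 20, w, 40), (m, k, 20, y, 23), (m, p, 16, d, 11), (m, p, 16, k, 20), (m, p, 16, t, 26), (m, p, 16, w, 15), (m, p, 16, w, 40), (m, p, 16, y, 23), (m, t, 26, d, 11), (m, t, 26, k, 20), (m, t, 26, p, 16), (m, t, 26, w, 15), (m, t, 26, w, 40), (m, t, 26, y, 23), (m, w, 15, d, 11), (m, w, 15, k, 20), (m, w, 15, p, 16), (m, w, 15, t, 26), (m, w, 15, y, 23), (m, w, 40, d, 11), (m, w, 40, k, 20), (m, w, 40, p, 16), (m, w, 40, t, 26), (m, w, 40, y, 23), (m, y, 23, d, 11), (m, y, 23, k, 20), (m, y, 23, p, 16), (m, y, 23, t, 26), (m, y, 23, w, 15), (m, y, 23, w, 40)}
π_{C2, F} gives {(11, m), (15, m), (16, m), (20, m), (23, m), (26, m), (40, m)} (33 duplicate(s) eliminated).

{(11, m), (15, m), (16, m), (20, m), (23, m), (26, m), (40, m)}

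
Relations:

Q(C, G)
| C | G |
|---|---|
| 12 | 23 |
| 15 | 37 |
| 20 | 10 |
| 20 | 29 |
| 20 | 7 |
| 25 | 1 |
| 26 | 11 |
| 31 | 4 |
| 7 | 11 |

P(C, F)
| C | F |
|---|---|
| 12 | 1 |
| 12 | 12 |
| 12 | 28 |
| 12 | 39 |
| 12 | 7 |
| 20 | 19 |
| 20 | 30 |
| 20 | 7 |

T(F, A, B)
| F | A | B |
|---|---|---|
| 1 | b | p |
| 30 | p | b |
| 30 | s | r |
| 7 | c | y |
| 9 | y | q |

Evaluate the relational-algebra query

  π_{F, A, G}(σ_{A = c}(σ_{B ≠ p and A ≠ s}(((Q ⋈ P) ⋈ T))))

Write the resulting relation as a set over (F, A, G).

Natural join on C: {(12, 23, 1), (12, 23, 12), (12, 23, 28), (12, 23, 39), (12, 23, 7), (20, 10, 19), (20, 10, 30), (20, 10, 7), (20, 29, 19), (20, 29, 30), (20, 29, 7), (20, 7, 19), (20, 7, 30), (20, 7, 7)}
Natural join on F: {(12, 23, 1, b, p), (12, 23, 7, c, y), (20, 10, 30, p, b), (20, 10, 30, s, r), (20, 10, 7, c, y), (20, 29, 30, p, b), (20, 29, 30, s, r), (20, 29, 7, c, y), (20, 7, 30, p, b), (20, 7, 30, s, r), (20, 7, 7, c, y)}
σ[B ≠ p and A ≠ s]: keep tuples satisfying B ≠ p and A ≠ s → {(12, 23, 7, c, y), (20, 10, 30, p, b), (20, 10, 7, c, y), (20, 29, 30, p, b), (20, 29, 7, c, y), (20, 7, 30, p, b), (20, 7, 7, c, y)}
σ[A = c]: keep tuples satisfying A = c → {(12, 23, 7, c, y), (20, 10, 7, c, y), (20, 29, 7, c, y), (20, 7, 7, c, y)}
Projecting to F, A, G: {(7, c, 10), (7, c, 23), (7, c, 29), (7, c, 7)}

{(7, c, 10), (7, c, 23), (7, c, 29), (7, c, 7)}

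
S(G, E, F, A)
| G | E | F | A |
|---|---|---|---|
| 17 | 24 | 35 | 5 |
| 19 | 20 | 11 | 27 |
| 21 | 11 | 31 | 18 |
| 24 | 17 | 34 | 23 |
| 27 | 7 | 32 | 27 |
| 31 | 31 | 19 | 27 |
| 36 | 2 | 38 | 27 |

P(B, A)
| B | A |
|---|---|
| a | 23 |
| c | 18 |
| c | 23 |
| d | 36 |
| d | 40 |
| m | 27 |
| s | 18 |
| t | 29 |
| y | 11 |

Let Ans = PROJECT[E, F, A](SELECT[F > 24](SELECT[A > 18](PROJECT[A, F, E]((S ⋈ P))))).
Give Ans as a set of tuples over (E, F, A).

S ⋈ P (natural join on A): {(19, 20, 11, 27, m), (21, 11, 31, 18, c), (21, 11, 31, 18, s), (24, 17, 34, 23, a), (24, 17, 34, 23, c), (27, 7, 32, 27, m), (31, 31, 19, 27, m), (36, 2, 38, 27, m)}
Keep only column(s) A, F, E (2 duplicate(s) eliminated): {(18, 31, 11), (23, 34, 17), (27, 11, 20), (27, 19, 31), (27, 32, 7), (27, 38, 2)}
Selection A > 18: {(23, 34, 17), (27, 11, 20), (27, 19, 31), (27, 32, 7), (27, 38, 2)}
Selection F > 24: {(23, 34, 17), (27, 32, 7), (27, 38, 2)}
Keep only column(s) E, F, A: {(17, 34, 23), (2, 38, 27), (7, 32, 27)}

{(17, 34, 23), (2, 38, 27), (7, 32, 27)}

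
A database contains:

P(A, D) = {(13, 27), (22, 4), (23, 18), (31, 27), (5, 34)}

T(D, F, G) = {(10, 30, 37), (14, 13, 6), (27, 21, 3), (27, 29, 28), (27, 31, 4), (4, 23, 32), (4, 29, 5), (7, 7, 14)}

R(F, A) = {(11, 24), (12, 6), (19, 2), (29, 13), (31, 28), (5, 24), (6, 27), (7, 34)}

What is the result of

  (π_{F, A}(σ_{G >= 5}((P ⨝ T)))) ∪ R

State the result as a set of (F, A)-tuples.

P ⋈ T (natural join on D): {(13, 27, 21, 3), (13, 27, 29, 28), (13, 27, 31, 4), (22, 4, 23, 32), (22, 4, 29, 5), (31, 27, 21, 3), (31, 27, 29, 28), (31, 27, 31, 4)}
Filtering on G >= 5 leaves {(13, 27, 29, 28), (22, 4, 23, 32), (22, 4, 29, 5), (31, 27, 29, 28)}.
π_{F, A} gives {(23, 22), (29, 13), (29, 22), (29, 31)}.
Set union of the two operands is {(11, 24), (12, 6), (19, 2), (23, 22), (29, 13), (29, 22), (29, 31), (31, 28), (5, 24), (6, 27), (7, 34)}.

{(11, 24), (12, 6), (19, 2), (23, 22), (29, 13), (29, 22), (29, 31), (31, 28), (5, 24), (6, 27), (7, 34)}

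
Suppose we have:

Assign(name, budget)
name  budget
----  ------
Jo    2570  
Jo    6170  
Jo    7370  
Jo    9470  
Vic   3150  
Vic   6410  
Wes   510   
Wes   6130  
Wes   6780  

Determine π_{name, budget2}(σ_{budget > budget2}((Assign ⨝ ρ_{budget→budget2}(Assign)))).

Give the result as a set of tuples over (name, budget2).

{(Jo, 2570), (Jo, 6170), (Jo, 7370), (Vic, 3150), (Wes, 510), (Wes, 6130)}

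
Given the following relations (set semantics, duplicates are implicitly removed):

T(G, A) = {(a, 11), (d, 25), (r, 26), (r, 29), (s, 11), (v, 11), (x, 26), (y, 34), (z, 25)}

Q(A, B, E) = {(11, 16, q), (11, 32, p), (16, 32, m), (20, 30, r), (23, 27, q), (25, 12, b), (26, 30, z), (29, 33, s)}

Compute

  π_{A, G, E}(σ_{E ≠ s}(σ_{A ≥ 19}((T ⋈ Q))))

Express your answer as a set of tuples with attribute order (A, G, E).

{(25, d, b), (25, z, b), (26, r, z), (26, x, z)}

Joining T and Q on A yields {(a, 11, 16, q), (a, 11, 32, p), (d, 25, 12, b), (r, 26, 30, z), (r, 29, 33, s), (s, 11, 16, q), (s, 11, 32, p), (v, 11, 16, q), (v, 11, 32, p), (x, 26, 30, z), (z, 25, 12, b)}.
Filtering on A ≥ 19 leaves {(d, 25, 12, b), (r, 26, 30, z), (r, 29, 33, s), (x, 26, 30, z), (z, 25, 12, b)}.
Filtering on E ≠ s leaves {(d, 25, 12, b), (r, 26, 30, z), (x, 26, 30, z), (z, 25, 12, b)}.
Projecting to A, G, E: {(25, d, b), (25, z, b), (26, r, z), (26, x, z)}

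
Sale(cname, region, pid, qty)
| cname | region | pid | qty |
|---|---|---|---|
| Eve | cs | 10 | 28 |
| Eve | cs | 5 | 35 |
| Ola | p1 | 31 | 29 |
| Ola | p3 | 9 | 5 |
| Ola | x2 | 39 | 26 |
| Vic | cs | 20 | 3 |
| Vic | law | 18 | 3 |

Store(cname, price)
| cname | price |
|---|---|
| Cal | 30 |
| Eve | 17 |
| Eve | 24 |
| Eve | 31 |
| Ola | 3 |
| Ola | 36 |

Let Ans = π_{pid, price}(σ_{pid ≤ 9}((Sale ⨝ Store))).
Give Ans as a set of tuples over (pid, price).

Sale ⋈ Store (natural join on cname): {(Eve, cs, 10, 28, 17), (Eve, cs, 10, 28, 24), (Eve, cs, 10, 28, 31), (Eve, cs, 5, 35, 17), (Eve, cs, 5, 35, 24), (Eve, cs, 5, 35, 31), (Ola, p1, 31, 29, 3), (Ola, p1, 31, 29, 36), (Ola, p3, 9, 5, 3), (Ola, p3, 9, 5, 36), (Ola, x2, 39, 26, 3), (Ola, x2, 39, 26, 36)}
σ[pid ≤ 9]: keep tuples satisfying pid ≤ 9 → {(Eve, cs, 5, 35, 17), (Eve, cs, 5, 35, 24), (Eve, cs, 5, 35, 31), (Ola, p3, 9, 5, 3), (Ola, p3, 9, 5, 36)}
π[pid, price]: project onto (pid, price) → {(5, 17), (5, 24), (5, 31), (9, 3), (9, 36)}

{(5, 17), (5, 24), (5, 31), (9, 3), (9, 36)}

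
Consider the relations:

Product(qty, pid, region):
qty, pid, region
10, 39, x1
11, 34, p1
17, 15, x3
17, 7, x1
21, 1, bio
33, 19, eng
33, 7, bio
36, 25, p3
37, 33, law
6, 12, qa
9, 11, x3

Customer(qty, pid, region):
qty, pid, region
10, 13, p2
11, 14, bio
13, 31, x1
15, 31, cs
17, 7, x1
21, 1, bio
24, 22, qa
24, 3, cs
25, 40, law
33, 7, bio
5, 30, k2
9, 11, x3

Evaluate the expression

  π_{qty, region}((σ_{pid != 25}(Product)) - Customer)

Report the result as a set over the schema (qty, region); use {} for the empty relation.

{(10, x1), (11, p1), (17, x3), (33, eng), (37, law), (6, qa)}

Filtering on pid != 25 leaves {(10, 39, x1), (11, 34, p1), (17, 15, x3), (17, 7, x1), (21, 1, bio), (33, 19, eng), (33, 7, bio), (37, 33, law), (6, 12, qa), (9, 11, x3)}.
Set difference of the two operands is {(10, 39, x1), (11, 34, p1), (17, 15, x3), (33, 19, eng), (37, 33, law), (6, 12, qa)}.
Keep only column(s) qty, region: {(10, x1), (11, p1), (17, x3), (33, eng), (37, law), (6, qa)}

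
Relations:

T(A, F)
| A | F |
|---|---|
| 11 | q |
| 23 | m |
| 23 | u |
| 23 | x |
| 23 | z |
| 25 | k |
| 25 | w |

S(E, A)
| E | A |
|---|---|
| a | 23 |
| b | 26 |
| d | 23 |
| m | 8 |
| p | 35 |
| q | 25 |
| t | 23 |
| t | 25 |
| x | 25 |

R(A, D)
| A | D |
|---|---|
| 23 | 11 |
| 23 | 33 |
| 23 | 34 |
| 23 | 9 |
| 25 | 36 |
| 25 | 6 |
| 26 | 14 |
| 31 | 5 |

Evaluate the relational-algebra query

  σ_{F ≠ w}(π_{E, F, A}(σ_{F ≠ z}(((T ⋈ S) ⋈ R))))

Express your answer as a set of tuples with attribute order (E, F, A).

{(a, m, 23), (a, u, 23), (a, x, 23), (d, m, 23), (d, u, 23), (d, x, 23), (q, k, 25), (t, k, 25), (t, m, 23), (t, u, 23), (t, x, 23), (x, k, 25)}

T ⋈ S (natural join on A): {(23, m, a), (23, m, d), (23, m, t), (23, u, a), (23, u, d), (23, u, t), (23, x, a), (23, x, d), (23, x, t), (23, z, a), (23, z, d), (23, z, t), (25, k, q), (25, k, t), (25, k, x), (25, w, q), (25, w, t), (25, w, x)}
(T ⋈ S) ⋈ R (natural join on A): {(23, m, a, 11), (23, m, a, 33), (23, m, a, 34), (23, m, a, 9), (23, m, d, 11), (23, m, d, 33), (23, m, d, 34), (23, m, d, 9), (23, m, t, 11), (23, m, t, 33), (23, m, t, 34), (23, m, t, 9), (23, u, a, 11), (23, u, a, 33), (23, u, a, 34), (23, u, a, 9), (23, u, d, 11), (23, u, d, 33), (23, u, d, 34), (23, u, d, 9), (23, u, t, 11), (23, u, t, 33), (23, u, t, 34), (23, u, t, 9), (23, x, a, 11), (23, x, a, 33), (23, x, a, 34), (23, x, a, 9), (23, x, d, 11), (23, x, d, 33), (23, x, d, 34), (23, x, d, 9), (23, x, t, 11), (23, x, t, 33), (23, x, t, 34), (23, x, t, 9), (23, z, a, 11), (23, z, a, 33), (23, z, a, 34), (23, z, a, 9), (23, z, d, 11), (23, z, d, 33), (23, z, d, 34), (23, z, d, 9), (23, z, t, 11), (23, z, t, 33), (23, z, t, 34), (23, z, t, 9), (25, k, q, 36), (25, k, q, 6), (25, k, t, 36), (25, k, t, 6), (25, k, x, 36), (25, k, x, 6), (25, w, q, 36), (25, w, q, 6), (25, w, t, 36), (25, w, t, 6), (25, w, x, 36), (25, w, x, 6)}
Apply σ_{F ≠ z}; surviving tuples: {(23, m, a, 11), (23, m, a, 33), (23, m, a, 34), (23, m, a, 9), (23, m, d, 11), (23, m, d, 33), (23, m, d, 34), (23, m, d, 9), (23, m, t, 11), (23, m, t, 33), (23, m, t, 34), (23, m, t, 9), (23, u, a, 11), (23, u, a, 33), (23, u, a, 34), (23, u, a, 9), (23, u, d, 11), (23, u, d, 33), (23, u, d, 34), (23, u, d, 9), (23, u, t, 11), (23, u, t, 33), (23, u, t, 34), (23, u, t, 9), (23, x, a, 11), (23, x, a, 33), (23, x, a, 34), (23, x, a, 9), (23, x, d, 11), (23, x, d, 33), (23, x, d, 34), (23, x, d, 9), (23, x, t, 11), (23, x, t, 33), (23, x, t, 34), (23, x, t, 9), (25, k, q, 36), (25, k, q, 6), (25, k, t, 36), (25, k, t, 6), (25, k, x, 36), (25, k, x, 6), (25, w, q, 36), (25, w, q, 6), (25, w, t, 36), (25, w, t, 6), (25, w, x, 36), (25, w, x, 6)}
π_{E, F, A} gives {(a, m, 23), (a, u, 23), (a, x, 23), (d, m, 23), (d, u, 23), (d, x, 23), (q, k, 25), (q, w, 25), (t, k, 25), (t, m, 23), (t, u, 23), (t, w, 25), (t, x, 23), (x, k, 25), (x, w, 25)} (33 duplicate(s) eliminated).
Apply σ_{F ≠ w}; surviving tuples: {(a, m, 23), (a, u, 23), (a, x, 23), (d, m, 23), (d, u, 23), (d, x, 23), (q, k, 25), (t, k, 25), (t, m, 23), (t, u, 23), (t, x, 23), (x, k, 25)}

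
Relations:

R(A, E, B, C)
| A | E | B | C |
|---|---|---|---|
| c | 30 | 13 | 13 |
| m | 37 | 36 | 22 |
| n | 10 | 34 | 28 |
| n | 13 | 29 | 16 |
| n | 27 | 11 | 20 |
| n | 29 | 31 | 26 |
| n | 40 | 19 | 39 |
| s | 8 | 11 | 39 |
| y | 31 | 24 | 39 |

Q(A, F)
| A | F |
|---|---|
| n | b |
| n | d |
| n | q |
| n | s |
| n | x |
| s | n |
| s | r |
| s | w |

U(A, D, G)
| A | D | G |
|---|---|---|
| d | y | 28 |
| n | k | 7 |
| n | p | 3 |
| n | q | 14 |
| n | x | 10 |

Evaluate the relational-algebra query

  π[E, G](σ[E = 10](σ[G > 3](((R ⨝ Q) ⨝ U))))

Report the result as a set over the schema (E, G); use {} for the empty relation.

{(10, 10), (10, 14), (10, 7)}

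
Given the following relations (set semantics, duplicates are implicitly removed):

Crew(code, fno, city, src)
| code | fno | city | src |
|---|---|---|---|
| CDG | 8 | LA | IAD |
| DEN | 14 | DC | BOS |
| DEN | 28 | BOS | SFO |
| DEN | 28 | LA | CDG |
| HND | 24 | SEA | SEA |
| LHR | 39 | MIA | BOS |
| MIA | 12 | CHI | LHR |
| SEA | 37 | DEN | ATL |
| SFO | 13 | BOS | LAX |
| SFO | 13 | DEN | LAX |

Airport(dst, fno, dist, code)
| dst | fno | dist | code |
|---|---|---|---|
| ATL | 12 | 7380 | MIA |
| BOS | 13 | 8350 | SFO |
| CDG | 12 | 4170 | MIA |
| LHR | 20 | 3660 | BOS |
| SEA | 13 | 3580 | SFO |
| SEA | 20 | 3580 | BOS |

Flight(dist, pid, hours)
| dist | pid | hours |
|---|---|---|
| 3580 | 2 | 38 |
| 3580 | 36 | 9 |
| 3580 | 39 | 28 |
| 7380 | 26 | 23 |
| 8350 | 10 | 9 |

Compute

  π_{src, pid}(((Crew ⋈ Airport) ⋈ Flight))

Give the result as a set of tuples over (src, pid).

{(LAX, 10), (LAX, 2), (LAX, 36), (LAX, 39), (LHR, 26)}

Natural join on code, fno: {(MIA, 12, CHI, LHR, ATL, 7380), (MIA, 12, CHI, LHR, CDG, 4170), (SFO, 13, BOS, LAX, BOS, 8350), (SFO, 13, BOS, LAX, SEA, 3580), (SFO, 13, DEN, LAX, BOS, 8350), (SFO, 13, DEN, LAX, SEA, 3580)}
Natural join on dist: {(MIA, 12, CHI, LHR, ATL, 7380, 26, 23), (SFO, 13, BOS, LAX, BOS, 8350, 10, 9), (SFO, 13, BOS, LAX, SEA, 3580, 2, 38), (SFO, 13, BOS, LAX, SEA, 3580, 36, 9), (SFO, 13, BOS, LAX, SEA, 3580, 39, 28), (SFO, 13, DEN, LAX, BOS, 8350, 10, 9), (SFO, 13, DEN, LAX, SEA, 3580, 2, 38), (SFO, 13, DEN, LAX, SEA, 3580, 36, 9), (SFO, 13, DEN, LAX, SEA, 3580, 39, 28)}
π_{src, pid} gives {(LAX, 10), (LAX, 2), (LAX, 36), (LAX, 39), (LHR, 26)} (4 duplicate(s) eliminated).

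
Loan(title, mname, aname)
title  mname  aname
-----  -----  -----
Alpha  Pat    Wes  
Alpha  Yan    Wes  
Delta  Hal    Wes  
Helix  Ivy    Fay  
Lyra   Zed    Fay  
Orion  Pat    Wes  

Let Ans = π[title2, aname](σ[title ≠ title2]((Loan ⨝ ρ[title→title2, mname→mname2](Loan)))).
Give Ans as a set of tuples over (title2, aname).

{(Alpha, Wes), (Delta, Wes), (Helix, Fay), (Lyra, Fay), (Orion, Wes)}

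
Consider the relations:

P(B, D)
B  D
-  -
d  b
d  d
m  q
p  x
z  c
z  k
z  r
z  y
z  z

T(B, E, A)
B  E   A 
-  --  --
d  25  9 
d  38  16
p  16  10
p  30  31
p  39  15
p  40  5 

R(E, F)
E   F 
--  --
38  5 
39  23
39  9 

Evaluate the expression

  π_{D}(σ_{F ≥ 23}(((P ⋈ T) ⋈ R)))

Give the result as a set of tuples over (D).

Joining P and T on B yields {(d, b, 25, 9), (d, b, 38, 16), (d, d, 25, 9), (d, d, 38, 16), (p, x, 16, 10), (p, x, 30, 31), (p, x, 39, 15), (p, x, 40, 5)}.
Joining (P ⋈ T) and R on E yields {(d, b, 38, 16, 5), (d, d, 38, 16, 5), (p, x, 39, 15, 23), (p, x, 39, 15, 9)}.
Filtering on F ≥ 23 leaves {(p, x, 39, 15, 23)}.
Keep only column(s) D: {x}

{x}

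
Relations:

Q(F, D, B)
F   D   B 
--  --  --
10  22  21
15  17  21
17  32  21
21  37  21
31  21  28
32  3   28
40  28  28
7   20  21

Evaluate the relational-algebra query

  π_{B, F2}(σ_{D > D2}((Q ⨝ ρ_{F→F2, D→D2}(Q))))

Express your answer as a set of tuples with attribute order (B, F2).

ρ[F→F2, D→D2]: schema becomes (F2, D2, B); tuples unchanged.
Natural join on B: {(10, 22, 21, 10, 22), (10, 22, 21, 15, 17), (10, 22, 21, 17, 32), (10, 22, 21, 21, 37), (10, 22, 21, 7, 20), (15, 17, 21, 10, 22), (15, 17, 21, 15, 17), (15, 17, 21, 17, 32), (15, 17, 21, 21, 37), (15, 17, 21, 7, 20), (17, 32, 21, 10, 22), (17, 32, 21, 15, 17), (17, 32, 21, 17, 32), (17, 32, 21, 21, 37), (17, 32, 21, 7, 20), (21, 37, 21, 10, 22), (21, 37, 21, 15, 17), (21, 37, 21, 17, 32), (21, 37, 21, 21, 37), (21, 37, 21, 7, 20), (31, 21, 28, 31, 21), (31, 21, 28, 32, 3), (31, 21, 28, 40, 28), (32, 3, 28, 31, 21), (32, 3, 28, 32, 3), (32, 3, 28, 40, 28), (40, 28, 28, 31, 21), (40, 28, 28, 32, 3), (40, 28, 28, 40, 28), (7, 20, 21, 10, 22), (7, 20, 21, 15, 17), (7, 20, 21, 17, 32), (7, 20, 21, 21, 37), (7, 20, 21, 7, 20)}
Filtering on D > D2 leaves {(10, 22, 21, 15, 17), (10, 22, 21, 7, 20), (17, 32, 21, 10, 22), (17, 32, 21, 15, 17), (17, 32, 21, 7, 20), (21, 37, 21, 10, 22), (21, 37, 21, 15, 17), (21, 37, 21, 17, 32), (21, 37, 21, 7, 20), (31, 21, 28, 32, 3), (40, 28, 28, 31, 21), (40, 28, 28, 32, 3), (7, 20, 21, 15, 17)}.
π[B, F2]: project onto (B, F2) (7 duplicate(s) eliminated) → {(21, 10), (21, 15), (21, 17), (21, 7), (28, 31), (28, 32)}

{(21, 10), (21, 15), (21, 17), (21, 7), (28, 31), (28, 32)}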